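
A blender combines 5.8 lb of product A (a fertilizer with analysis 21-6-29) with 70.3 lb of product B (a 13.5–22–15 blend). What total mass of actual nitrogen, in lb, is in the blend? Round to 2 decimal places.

N mass = 21%×5.8 + 13.5%×70.3 = 10.7085 lb.

10.71 lb N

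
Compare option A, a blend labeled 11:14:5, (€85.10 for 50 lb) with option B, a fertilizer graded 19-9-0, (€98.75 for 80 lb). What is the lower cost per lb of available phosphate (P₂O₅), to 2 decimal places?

€12.16 per lb P₂O₅ (option A)

option A: P₂O₅ per bag = 50 × 14% = 7 lb; cost = 85.10 / 7 = €12.1571/lb P₂O₅.
option B: P₂O₅ per bag = 80 × 9% = 7.2 lb; cost = 98.75 / 7.2 = €13.7153/lb P₂O₅.
option A is cheaper.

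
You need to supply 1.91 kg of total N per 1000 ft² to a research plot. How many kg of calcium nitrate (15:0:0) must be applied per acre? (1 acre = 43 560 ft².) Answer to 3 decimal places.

Product per 1000 ft² = 1.91 / 15% = 12.7333 kg.
Convert to per acre: 12.7333 × 43.56 = 554.664 kg.

554.664 kg of product per acre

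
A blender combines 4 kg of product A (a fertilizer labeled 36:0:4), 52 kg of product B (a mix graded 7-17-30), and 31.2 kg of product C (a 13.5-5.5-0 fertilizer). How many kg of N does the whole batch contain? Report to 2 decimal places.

N mass = 36%×4 + 7%×52 + 13.5%×31.2 = 9.292 kg.

9.29 kg N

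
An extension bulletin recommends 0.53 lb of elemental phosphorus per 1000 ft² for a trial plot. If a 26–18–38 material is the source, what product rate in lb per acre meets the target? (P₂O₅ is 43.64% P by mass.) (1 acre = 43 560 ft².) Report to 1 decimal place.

293.9 lb of product per acre

As P₂O₅: 0.53 / 0.4364 = 1.21448 lb per 1000 ft².
Product per 1000 ft² = 1.21448 / 18% = 6.74712 lb.
Convert to per acre: 6.74712 × 43.56 = 293.905 lb.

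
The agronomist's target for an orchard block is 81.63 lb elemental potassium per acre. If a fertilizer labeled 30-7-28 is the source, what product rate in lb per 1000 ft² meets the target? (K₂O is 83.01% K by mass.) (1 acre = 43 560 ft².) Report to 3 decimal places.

As K₂O: 81.63 / 0.8301 = 98.3375 lb per acre.
Product per acre = 98.3375 / 28% = 351.206 lb.
Convert to per 1000 ft²: 351.206 × 0.0229568 = 8.06257 lb.

8.063 lb of product per thousand sq ft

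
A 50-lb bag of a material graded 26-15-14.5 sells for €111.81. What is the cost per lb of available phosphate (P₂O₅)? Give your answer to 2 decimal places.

€14.91 per lb P₂O₅

P₂O₅ in bag = 50 × 15% = 7.5 lb.
Cost per lb P₂O₅ = €111.81 / 7.5 = €14.9080.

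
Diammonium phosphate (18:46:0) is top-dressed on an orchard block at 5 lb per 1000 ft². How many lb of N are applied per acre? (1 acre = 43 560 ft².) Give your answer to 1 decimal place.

nitrogen per 1000 ft² = 5 × 18% = 0.9 lb.
Convert to per acre: 0.9 × 43.56 = 39.204 lb.

39.2 lb N per acre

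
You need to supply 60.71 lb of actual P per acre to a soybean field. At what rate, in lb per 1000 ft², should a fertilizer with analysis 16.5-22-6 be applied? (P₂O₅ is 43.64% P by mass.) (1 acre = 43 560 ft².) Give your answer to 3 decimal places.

14.517 lb of product per thousand sq ft

As P₂O₅: 60.71 / 0.4364 = 139.115 lb per acre.
Product per acre = 139.115 / 22% = 632.343 lb.
Convert to per 1000 ft²: 632.343 × 0.0229568 = 14.5166 lb.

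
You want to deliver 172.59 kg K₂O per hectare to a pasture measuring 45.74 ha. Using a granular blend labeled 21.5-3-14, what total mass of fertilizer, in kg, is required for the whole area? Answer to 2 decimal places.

Product per hectare = 172.59 / 14% = 1232.79 kg.
Total product = 1232.79 × 45.74 = 56387.619 kg.

56387.62 kg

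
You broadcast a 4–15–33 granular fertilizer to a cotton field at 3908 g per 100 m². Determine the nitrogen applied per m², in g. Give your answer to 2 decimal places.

1.56 g N per sq m

nitrogen per 100 m² = 3908 × 4% = 156.32 g.
Convert to per m²: 156.32 × 0.01 = 1.5632 g.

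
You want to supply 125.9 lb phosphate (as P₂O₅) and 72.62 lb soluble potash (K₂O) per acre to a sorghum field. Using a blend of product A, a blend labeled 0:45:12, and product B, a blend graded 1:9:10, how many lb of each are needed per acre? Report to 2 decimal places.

177.02 lb product A, 513.77 lb product B

Per-acre balance (a = product A, b = product B):
P₂O₅: 0.45·a + 0.09·b = 125.9
K₂O: 0.12·a + 0.1·b = 72.62
Eliminate a: (row1) − 0.45/0.12·(row2) → -0.285·b = -146.425, so b = 513.772.
Back-substitute: a = (125.9 − 0.09·513.772) / 0.45 = 177.023.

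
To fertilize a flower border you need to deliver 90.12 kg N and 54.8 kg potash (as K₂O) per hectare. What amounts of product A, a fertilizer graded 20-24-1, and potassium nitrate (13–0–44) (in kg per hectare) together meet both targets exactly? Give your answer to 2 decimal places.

375.19 kg product A, 116.02 kg potassium nitrate

Per-hectare balance (a = product A, b = potassium nitrate):
N: 0.2·a + 0.13·b = 90.12
K₂O: 0.01·a + 0.44·b = 54.8
Eliminate b: (row1) − 0.13/0.44·(row2) → 0.197045·a = 73.9291, so a = 375.188.
Then b = (54.8 − 0.01·375.188) / 0.44 = 116.018.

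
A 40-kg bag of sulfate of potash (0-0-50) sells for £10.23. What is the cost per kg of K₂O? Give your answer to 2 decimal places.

K₂O in bag = 40 × 50% = 20 kg.
Cost per kg K₂O = £10.23 / 20 = £0.5115.

£0.51 per kg K₂O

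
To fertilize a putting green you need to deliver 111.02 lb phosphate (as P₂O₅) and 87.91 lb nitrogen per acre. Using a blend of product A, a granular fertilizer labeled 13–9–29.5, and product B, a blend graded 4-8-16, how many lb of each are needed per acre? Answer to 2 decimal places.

381.18 lb product A, 958.93 lb product B

With a, b = lb per acre of product A and product B:
P₂O₅: 0.09·a + 0.08·b = 111.02
N: 0.13·a + 0.04·b = 87.91
Solving simultaneously: a = 381.176, b = 958.926.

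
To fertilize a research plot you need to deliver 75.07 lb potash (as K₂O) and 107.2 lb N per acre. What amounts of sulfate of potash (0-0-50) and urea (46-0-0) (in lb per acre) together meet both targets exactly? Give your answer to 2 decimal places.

Per-acre balance (a = sulfate of potash, b = urea):
K₂O: 0.5·a + 0·b = 75.07
N: 0·a + 0.46·b = 107.2
Solving simultaneously: a = 150.14, b = 233.043.

150.14 lb sulfate of potash, 233.04 lb urea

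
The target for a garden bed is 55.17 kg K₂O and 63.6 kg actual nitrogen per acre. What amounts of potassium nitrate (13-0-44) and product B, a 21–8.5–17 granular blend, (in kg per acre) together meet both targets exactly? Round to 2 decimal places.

11.01 kg potassium nitrate, 296.04 kg product B

With a, b = kg per acre of potassium nitrate and product B:
K₂O: 0.44·a + 0.17·b = 55.17
N: 0.13·a + 0.21·b = 63.6
Eliminate b: (row1) − 0.17/0.21·(row2) → 0.334762·a = 3.68429, so a = 11.0057.
Then b = (63.6 − 0.13·11.0057) / 0.21 = 296.044.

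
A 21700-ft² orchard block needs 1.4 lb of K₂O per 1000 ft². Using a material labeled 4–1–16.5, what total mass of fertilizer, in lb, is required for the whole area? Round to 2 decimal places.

184.12 lb

Product per 1000 ft² = 1.4 / 16.5% = 8.48485 lb.
Total product = 8.48485 × 21700 / 1000 = 184.121 lb.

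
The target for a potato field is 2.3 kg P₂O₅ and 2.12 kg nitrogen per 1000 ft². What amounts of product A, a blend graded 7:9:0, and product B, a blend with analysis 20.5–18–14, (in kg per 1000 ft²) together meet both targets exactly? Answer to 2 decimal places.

15.37 kg product A, 5.09 kg product B

With a, b = kg per 1000 ft² of product A and product B:
P₂O₅: 0.09·a + 0.18·b = 2.3
N: 0.07·a + 0.205·b = 2.12
From row1: a = (2.3 − 0.18·b) / 0.09.
Into row2: 0.07·(2.3 − 0.18·b)/0.09 + 0.205·b = 2.12 → b = 5.09402, a = 15.3675.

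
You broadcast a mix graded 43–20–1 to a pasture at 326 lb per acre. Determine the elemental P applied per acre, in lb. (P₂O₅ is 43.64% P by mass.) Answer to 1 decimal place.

P₂O₅ per acre = 326 × 20% = 65.2 lb.
Elemental P = 65.2 × 0.4364 = 28.4533 lb per acre.

28.5 lb P per acre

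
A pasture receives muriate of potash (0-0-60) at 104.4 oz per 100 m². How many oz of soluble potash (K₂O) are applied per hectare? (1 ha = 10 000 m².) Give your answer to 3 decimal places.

6264.000 oz K₂O per hectare

K₂O per 100 m² = 104.4 × 60% = 62.64 oz.
Convert to per hectare: 62.64 × 100 = 6264 oz.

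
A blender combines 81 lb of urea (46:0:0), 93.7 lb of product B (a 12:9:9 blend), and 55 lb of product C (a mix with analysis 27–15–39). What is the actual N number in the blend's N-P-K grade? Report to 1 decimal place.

Total mass = 81 + 93.7 + 55 = 229.7 lb.
N mass = 46%×81 + 12%×93.7 + 27%×55 = 63.354 lb.
% N = 63.354 / 229.7 = 27.5812%.

27.6% N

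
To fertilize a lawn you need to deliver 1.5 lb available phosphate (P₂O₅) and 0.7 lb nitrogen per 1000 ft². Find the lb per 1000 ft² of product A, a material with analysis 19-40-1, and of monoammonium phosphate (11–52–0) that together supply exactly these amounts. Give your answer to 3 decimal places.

Per-1000 ft² balance (a = product A, b = monoammonium phosphate):
P₂O₅: 0.4·a + 0.52·b = 1.5
N: 0.19·a + 0.11·b = 0.7
Eliminate a: (row1) − 0.4/0.19·(row2) → 0.288421·b = 0.0263158, so b = 0.0912409.
Back-substitute: a = (1.5 − 0.52·0.0912409) / 0.4 = 3.63139.

3.631 lb product A, 0.091 lb monoammonium phosphate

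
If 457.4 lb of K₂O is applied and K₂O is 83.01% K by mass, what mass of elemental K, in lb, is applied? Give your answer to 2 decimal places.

K = 457.4 × 0.8301 = 379.688 lb.

379.69 lb K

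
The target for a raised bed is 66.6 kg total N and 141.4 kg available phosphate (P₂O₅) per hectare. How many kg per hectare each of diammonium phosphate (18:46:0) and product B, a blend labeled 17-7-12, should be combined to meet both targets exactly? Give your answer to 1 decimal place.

295.4 kg diammonium phosphate, 79.0 kg product B

Let a = kg of diammonium phosphate, b = kg of product B (per hectare).
N: 0.18·a + 0.17·b = 66.6
P₂O₅: 0.46·a + 0.07·b = 141.4
Eliminate a: (row1) − 0.18/0.46·(row2) → 0.142609·b = 11.2696, so b = 79.0244.
Back-substitute: a = (66.6 − 0.17·79.0244) / 0.18 = 295.366.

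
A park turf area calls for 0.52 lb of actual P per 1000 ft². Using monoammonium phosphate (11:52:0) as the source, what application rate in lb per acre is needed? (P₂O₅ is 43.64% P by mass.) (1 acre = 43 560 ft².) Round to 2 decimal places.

As P₂O₅: 0.52 / 0.4364 = 1.19157 lb per 1000 ft².
Product per 1000 ft² = 1.19157 / 52% = 2.29148 lb.
Convert to per acre: 2.29148 × 43.56 = 99.8167 lb.

99.82 lb of product per acre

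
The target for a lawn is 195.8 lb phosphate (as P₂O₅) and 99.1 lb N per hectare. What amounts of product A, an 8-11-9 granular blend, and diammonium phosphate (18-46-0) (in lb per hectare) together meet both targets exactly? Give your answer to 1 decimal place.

608.4 lb product A, 280.2 lb diammonium phosphate

With a, b = lb per hectare of product A and diammonium phosphate:
P₂O₅: 0.11·a + 0.46·b = 195.8
N: 0.08·a + 0.18·b = 99.1
Eliminate a: (row1) − 0.11/0.08·(row2) → 0.2125·b = 59.5375, so b = 280.176.
Back-substitute: a = (195.8 − 0.46·280.176) / 0.11 = 608.353.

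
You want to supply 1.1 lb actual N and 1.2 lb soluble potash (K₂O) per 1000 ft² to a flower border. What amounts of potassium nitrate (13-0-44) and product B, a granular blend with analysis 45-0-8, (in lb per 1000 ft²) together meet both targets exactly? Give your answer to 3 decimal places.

2.409 lb potassium nitrate, 1.748 lb product B

Per-1000 ft² balance (a = potassium nitrate, b = product B):
N: 0.13·a + 0.45·b = 1.1
K₂O: 0.44·a + 0.08·b = 1.2
Eliminate a: (row1) − 0.13/0.44·(row2) → 0.426364·b = 0.745455, so b = 1.7484.
Back-substitute: a = (1.1 − 0.45·1.7484) / 0.13 = 2.40938.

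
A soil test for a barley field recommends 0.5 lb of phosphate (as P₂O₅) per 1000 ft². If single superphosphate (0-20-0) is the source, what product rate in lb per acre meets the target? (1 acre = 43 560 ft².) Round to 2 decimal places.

108.90 lb of product per acre

Product per 1000 ft² = 0.5 / 20% = 2.5 lb.
Convert to per acre: 2.5 × 43.56 = 108.9 lb.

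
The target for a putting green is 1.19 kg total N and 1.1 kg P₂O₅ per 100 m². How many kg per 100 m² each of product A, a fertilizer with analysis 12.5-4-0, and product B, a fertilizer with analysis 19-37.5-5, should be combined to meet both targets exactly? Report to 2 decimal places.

6.04 kg product A, 2.29 kg product B

Let a = kg of product A, b = kg of product B (per 100 m²).
N: 0.125·a + 0.19·b = 1.19
P₂O₅: 0.04·a + 0.375·b = 1.1
Eliminate b: (row1) − 0.19/0.375·(row2) → 0.104733·a = 0.632667, so a = 6.04074.
Then b = (1.1 − 0.04·6.04074) / 0.375 = 2.28899.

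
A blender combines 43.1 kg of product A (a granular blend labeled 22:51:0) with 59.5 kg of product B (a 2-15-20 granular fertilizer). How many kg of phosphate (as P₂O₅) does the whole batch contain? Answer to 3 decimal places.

P₂O₅ mass = 51%×43.1 + 15%×59.5 = 30.906 kg.

30.906 kg P₂O₅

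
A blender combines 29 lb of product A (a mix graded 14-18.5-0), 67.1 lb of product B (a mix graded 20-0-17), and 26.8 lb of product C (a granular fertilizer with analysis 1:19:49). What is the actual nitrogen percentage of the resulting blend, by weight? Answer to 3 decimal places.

14.441% N

Total mass = 29 + 67.1 + 26.8 = 122.9 lb.
N mass = 14%×29 + 20%×67.1 + 1%×26.8 = 17.748 lb.
% N = 17.748 / 122.9 = 14.44101%.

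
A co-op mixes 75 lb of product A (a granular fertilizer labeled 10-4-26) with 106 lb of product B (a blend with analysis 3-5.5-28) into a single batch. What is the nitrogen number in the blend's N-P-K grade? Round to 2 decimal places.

5.90% N

Total mass = 75 + 106 = 181 lb.
N mass = 10%×75 + 3%×106 = 10.68 lb.
% N = 10.68 / 181 = 5.90055%.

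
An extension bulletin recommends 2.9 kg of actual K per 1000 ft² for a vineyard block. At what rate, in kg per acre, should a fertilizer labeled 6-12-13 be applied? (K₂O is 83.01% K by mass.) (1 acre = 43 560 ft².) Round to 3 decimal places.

As K₂O: 2.9 / 0.8301 = 3.49355 kg per 1000 ft².
Product per 1000 ft² = 3.49355 / 13% = 26.8735 kg.
Convert to per acre: 26.8735 × 43.56 = 1170.6097 kg.

1170.610 kg of product per acre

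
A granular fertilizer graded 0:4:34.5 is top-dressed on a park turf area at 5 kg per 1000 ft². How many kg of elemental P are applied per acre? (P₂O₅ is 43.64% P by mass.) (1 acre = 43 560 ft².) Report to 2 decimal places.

P₂O₅ per 1000 ft² = 5 × 4% = 0.2 kg.
Elemental P = 0.2 × 0.4364 = 0.08728 kg per 1000 ft².
Convert to per acre: 0.08728 × 43.56 = 3.80192 kg.

3.80 kg P per acre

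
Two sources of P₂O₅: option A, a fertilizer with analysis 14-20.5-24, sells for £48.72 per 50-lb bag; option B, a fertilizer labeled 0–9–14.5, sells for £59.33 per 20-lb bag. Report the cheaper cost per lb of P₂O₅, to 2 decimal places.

£4.75 per lb P₂O₅ (option A)

option A: P₂O₅ per bag = 50 × 20.5% = 10.25 lb; cost = 48.72 / 10.25 = £4.7532/lb P₂O₅.
option B: P₂O₅ per bag = 20 × 9% = 1.8 lb; cost = 59.33 / 1.8 = £32.9611/lb P₂O₅.
option A is cheaper.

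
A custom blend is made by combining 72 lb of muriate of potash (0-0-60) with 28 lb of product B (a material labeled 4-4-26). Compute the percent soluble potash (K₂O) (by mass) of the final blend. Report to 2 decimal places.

Total mass = 72 + 28 = 100 lb.
K₂O mass = 60%×72 + 26%×28 = 50.48 lb.
% K₂O = 50.48 / 100 = 50.48%.

50.48% K₂O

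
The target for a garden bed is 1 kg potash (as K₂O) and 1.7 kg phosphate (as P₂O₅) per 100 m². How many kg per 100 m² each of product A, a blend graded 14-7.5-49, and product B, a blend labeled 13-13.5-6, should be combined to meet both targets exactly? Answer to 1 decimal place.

0.5 kg product A, 12.3 kg product B

Let a = kg of product A, b = kg of product B (per 100 m²).
K₂O: 0.49·a + 0.06·b = 1
P₂O₅: 0.075·a + 0.135·b = 1.7
Solving simultaneously: a = 0.53528, b = 12.2952.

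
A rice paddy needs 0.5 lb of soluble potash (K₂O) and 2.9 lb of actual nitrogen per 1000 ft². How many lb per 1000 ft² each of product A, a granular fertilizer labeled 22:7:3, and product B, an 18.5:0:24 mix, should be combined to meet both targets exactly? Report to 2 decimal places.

With a, b = lb per 1000 ft² of product A and product B:
K₂O: 0.03·a + 0.24·b = 0.5
N: 0.22·a + 0.185·b = 2.9
Eliminate a: (row1) − 0.03/0.22·(row2) → 0.214773·b = 0.104545, so b = 0.486772.
Back-substitute: a = (0.5 − 0.24·0.486772) / 0.03 = 12.7725.

12.77 lb product A, 0.49 lb product B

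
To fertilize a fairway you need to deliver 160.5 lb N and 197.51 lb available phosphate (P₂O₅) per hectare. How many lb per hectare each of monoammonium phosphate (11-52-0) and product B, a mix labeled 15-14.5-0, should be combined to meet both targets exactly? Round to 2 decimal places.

102.40 lb monoammonium phosphate, 994.91 lb product B

Per-hectare balance (a = monoammonium phosphate, b = product B):
N: 0.11·a + 0.15·b = 160.5
P₂O₅: 0.52·a + 0.145·b = 197.51
Eliminate a: (row1) − 0.11/0.52·(row2) → 0.119327·b = 118.719, so b = 994.906.
Back-substitute: a = (160.5 − 0.15·994.906) / 0.11 = 102.401.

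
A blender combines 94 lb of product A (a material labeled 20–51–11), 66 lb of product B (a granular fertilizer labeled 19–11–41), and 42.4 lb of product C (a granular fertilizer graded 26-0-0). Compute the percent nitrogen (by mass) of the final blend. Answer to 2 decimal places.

Total mass = 94 + 66 + 42.4 = 202.4 lb.
N mass = 20%×94 + 19%×66 + 26%×42.4 = 42.364 lb.
% N = 42.364 / 202.4 = 20.9308%.

20.93% N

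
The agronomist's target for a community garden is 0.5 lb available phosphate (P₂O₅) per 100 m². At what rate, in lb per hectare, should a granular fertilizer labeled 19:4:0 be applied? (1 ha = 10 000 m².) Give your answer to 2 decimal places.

Product per 100 m² = 0.5 / 4% = 12.5 lb.
Convert to per hectare: 12.5 × 100 = 1250 lb.

1250.00 lb of product per hectare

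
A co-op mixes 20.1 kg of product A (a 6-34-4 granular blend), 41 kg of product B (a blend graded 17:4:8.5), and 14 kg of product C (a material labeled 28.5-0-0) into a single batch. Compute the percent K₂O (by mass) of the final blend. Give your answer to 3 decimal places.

5.711% K₂O

Total mass = 20.1 + 41 + 14 = 75.1 kg.
K₂O mass = 4%×20.1 + 8.5%×41 + 0%×14 = 4.289 kg.
% K₂O = 4.289 / 75.1 = 5.71105%.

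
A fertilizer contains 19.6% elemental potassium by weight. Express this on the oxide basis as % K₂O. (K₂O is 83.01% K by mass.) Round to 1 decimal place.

23.6% K₂O

%K₂O = 19.6 / 0.8301 = 23.6116%.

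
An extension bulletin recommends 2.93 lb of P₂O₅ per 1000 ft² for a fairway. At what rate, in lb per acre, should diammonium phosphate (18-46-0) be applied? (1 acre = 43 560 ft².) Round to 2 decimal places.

277.46 lb of product per acre

Product per 1000 ft² = 2.93 / 46% = 6.36957 lb.
Convert to per acre: 6.36957 × 43.56 = 277.458 lb.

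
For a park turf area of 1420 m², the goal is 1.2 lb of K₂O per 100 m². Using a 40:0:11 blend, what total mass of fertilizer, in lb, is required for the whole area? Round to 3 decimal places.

154.909 lb

Product per 100 m² = 1.2 / 11% = 10.9091 lb.
Total product = 10.9091 × 1420 / 100 = 154.9091 lb.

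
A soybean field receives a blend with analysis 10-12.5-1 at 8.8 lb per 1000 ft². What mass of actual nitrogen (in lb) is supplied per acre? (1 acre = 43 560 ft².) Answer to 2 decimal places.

38.33 lb N per acre

nitrogen per 1000 ft² = 8.8 × 10% = 0.88 lb.
Convert to per acre: 0.88 × 43.56 = 38.3328 lb.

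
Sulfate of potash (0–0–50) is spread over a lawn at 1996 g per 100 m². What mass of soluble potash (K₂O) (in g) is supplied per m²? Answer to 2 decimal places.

9.98 g K₂O per sq m

K₂O per 100 m² = 1996 × 50% = 998 g.
Convert to per m²: 998 × 0.01 = 9.98 g.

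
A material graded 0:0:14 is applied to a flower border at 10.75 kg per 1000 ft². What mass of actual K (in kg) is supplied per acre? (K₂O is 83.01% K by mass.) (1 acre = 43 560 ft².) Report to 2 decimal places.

K₂O per 1000 ft² = 10.75 × 14% = 1.505 kg.
Elemental K = 1.505 × 0.8301 = 1.2493 kg per 1000 ft².
Convert to per acre: 1.2493 × 43.56 = 54.4195 kg.

54.42 kg K per acre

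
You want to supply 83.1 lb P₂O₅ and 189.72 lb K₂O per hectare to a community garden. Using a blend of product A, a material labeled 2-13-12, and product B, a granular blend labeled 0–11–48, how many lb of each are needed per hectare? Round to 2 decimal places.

Let a = lb of product A, b = lb of product B (per hectare).
P₂O₅: 0.13·a + 0.11·b = 83.1
K₂O: 0.12·a + 0.48·b = 189.72
Eliminate b: (row1) − 0.11/0.48·(row2) → 0.1025·a = 39.6225, so a = 386.561.
Then b = (189.72 − 0.12·386.561) / 0.48 = 298.6098.

386.56 lb product A, 298.61 lb product B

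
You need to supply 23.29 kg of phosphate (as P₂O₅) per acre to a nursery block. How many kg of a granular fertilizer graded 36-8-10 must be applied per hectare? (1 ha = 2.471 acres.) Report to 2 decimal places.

719.37 kg of product per hectare

Product per acre = 23.29 / 8% = 291.125 kg.
Convert to per hectare: 291.125 × 2.471 = 719.3699 kg.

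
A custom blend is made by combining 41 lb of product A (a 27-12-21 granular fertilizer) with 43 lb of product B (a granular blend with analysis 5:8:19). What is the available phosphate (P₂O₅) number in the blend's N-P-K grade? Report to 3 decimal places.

Total mass = 41 + 43 = 84 lb.
P₂O₅ mass = 12%×41 + 8%×43 = 8.36 lb.
% P₂O₅ = 8.36 / 84 = 9.95238%.

9.952% P₂O₅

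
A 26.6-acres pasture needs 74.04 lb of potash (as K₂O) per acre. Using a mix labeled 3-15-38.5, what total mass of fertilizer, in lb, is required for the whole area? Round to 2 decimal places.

5115.49 lb

Product per acre = 74.04 / 38.5% = 192.312 lb.
Total product = 192.312 × 26.6 = 5115.491 lb.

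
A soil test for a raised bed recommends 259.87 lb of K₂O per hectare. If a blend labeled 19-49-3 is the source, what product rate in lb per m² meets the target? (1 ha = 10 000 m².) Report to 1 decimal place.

Product per hectare = 259.87 / 3% = 8662.33 lb.
Convert to per m²: 8662.33 × 0.0001 = 0.866233 lb.

0.9 lb of product per sq m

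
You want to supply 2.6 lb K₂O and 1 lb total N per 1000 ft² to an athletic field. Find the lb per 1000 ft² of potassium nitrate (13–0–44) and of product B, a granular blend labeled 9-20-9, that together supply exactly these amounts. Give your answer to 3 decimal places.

5.161 lb potassium nitrate, 3.656 lb product B

Per-1000 ft² balance (a = potassium nitrate, b = product B):
K₂O: 0.44·a + 0.09·b = 2.6
N: 0.13·a + 0.09·b = 1
Eliminate b: (row1) − 0.09/0.09·(row2) → 0.31·a = 1.6, so a = 5.16129.
Then b = (1 − 0.13·5.16129) / 0.09 = 3.65591.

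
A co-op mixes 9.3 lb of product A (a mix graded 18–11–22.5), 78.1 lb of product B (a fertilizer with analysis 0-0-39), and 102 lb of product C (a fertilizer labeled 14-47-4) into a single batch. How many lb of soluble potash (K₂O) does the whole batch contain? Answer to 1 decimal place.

K₂O mass = 22.5%×9.3 + 39%×78.1 + 4%×102 = 36.6315 lb.

36.6 lb K₂O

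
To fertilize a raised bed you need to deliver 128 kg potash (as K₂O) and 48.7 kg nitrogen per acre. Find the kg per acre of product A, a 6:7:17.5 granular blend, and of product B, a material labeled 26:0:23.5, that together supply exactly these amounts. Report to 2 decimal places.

695.40 kg product A, 26.83 kg product B

Per-acre balance (a = product A, b = product B):
K₂O: 0.175·a + 0.235·b = 128
N: 0.06·a + 0.26·b = 48.7
Eliminate b: (row1) − 0.235/0.26·(row2) → 0.120769·a = 83.9827, so a = 695.398.
Then b = (48.7 − 0.06·695.398) / 0.26 = 26.8312.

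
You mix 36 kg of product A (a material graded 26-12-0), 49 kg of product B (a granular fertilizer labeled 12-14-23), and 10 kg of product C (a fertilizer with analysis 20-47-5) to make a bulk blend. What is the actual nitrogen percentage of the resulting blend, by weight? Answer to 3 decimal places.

18.147% N

Total mass = 36 + 49 + 10 = 95 kg.
N mass = 26%×36 + 12%×49 + 20%×10 = 17.24 kg.
% N = 17.24 / 95 = 18.1474%.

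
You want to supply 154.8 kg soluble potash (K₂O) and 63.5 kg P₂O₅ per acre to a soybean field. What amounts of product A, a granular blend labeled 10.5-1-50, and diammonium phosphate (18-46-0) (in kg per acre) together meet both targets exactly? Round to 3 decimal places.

309.600 kg product A, 131.313 kg diammonium phosphate

Per-acre balance (a = product A, b = diammonium phosphate):
K₂O: 0.5·a + 0·b = 154.8
P₂O₅: 0.01·a + 0.46·b = 63.5
Solving simultaneously: a = 309.6, b = 131.31304.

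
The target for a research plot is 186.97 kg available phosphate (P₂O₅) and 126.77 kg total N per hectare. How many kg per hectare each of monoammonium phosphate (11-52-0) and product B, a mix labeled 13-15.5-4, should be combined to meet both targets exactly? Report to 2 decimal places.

92.12 kg monoammonium phosphate, 897.20 kg product B

Let a = kg of monoammonium phosphate, b = kg of product B (per hectare).
P₂O₅: 0.52·a + 0.155·b = 186.97
N: 0.11·a + 0.13·b = 126.77
Solving simultaneously: a = 92.1217, b = 897.2047.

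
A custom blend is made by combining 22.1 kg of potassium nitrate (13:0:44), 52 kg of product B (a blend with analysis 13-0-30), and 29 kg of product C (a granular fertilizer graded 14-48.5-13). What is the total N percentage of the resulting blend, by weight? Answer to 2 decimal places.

Total mass = 22.1 + 52 + 29 = 103.1 kg.
N mass = 13%×22.1 + 13%×52 + 14%×29 = 13.693 kg.
% N = 13.693 / 103.1 = 13.2813%.

13.28% N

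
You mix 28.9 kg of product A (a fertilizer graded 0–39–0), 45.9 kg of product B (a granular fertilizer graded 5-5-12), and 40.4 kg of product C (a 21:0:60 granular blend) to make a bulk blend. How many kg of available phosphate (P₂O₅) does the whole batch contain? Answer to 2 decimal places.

P₂O₅ mass = 39%×28.9 + 5%×45.9 + 0%×40.4 = 13.566 kg.

13.57 kg P₂O₅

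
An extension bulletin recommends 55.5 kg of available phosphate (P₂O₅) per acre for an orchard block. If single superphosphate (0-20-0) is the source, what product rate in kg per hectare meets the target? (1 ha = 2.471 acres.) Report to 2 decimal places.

685.70 kg of product per hectare

Product per acre = 55.5 / 20% = 277.5 kg.
Convert to per hectare: 277.5 × 2.471 = 685.702 kg.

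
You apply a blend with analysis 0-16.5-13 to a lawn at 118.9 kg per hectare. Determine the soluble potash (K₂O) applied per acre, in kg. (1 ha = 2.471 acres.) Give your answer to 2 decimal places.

K₂O per hectare = 118.9 × 13% = 15.457 kg.
Convert to per acre: 15.457 × 0.404694 = 6.25536 kg.

6.26 kg K₂O per acre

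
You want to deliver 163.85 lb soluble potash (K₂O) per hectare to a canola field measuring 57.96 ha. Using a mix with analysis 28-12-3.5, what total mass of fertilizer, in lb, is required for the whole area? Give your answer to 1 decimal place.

271335.6 lb

Product per hectare = 163.85 / 3.5% = 4681.43 lb.
Total product = 4681.43 × 57.96 = 271335.6 lb.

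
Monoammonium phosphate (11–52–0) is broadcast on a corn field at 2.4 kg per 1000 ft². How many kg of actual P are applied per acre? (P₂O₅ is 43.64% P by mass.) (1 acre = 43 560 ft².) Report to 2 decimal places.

23.72 kg P per acre

P₂O₅ per 1000 ft² = 2.4 × 52% = 1.248 kg.
Elemental P = 1.248 × 0.4364 = 0.544627 kg per 1000 ft².
Convert to per acre: 0.544627 × 43.56 = 23.724 kg.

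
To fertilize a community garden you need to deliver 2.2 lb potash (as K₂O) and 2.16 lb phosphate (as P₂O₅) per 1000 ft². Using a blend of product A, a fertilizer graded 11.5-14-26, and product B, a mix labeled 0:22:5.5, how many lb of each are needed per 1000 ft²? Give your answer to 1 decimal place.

7.4 lb product A, 5.1 lb product B

Let a = lb of product A, b = lb of product B (per 1000 ft²).
K₂O: 0.26·a + 0.055·b = 2.2
P₂O₅: 0.14·a + 0.22·b = 2.16
Eliminate a: (row1) − 0.26/0.14·(row2) → -0.353571·b = -1.81143, so b = 5.12323.
Back-substitute: a = (2.2 − 0.055·5.12323) / 0.26 = 7.37778.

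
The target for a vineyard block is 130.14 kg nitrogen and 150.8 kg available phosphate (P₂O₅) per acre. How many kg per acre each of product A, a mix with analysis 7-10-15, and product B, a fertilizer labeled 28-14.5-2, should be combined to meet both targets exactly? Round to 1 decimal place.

1308.3 kg product A, 137.7 kg product B

With a, b = kg per acre of product A and product B:
N: 0.07·a + 0.28·b = 130.14
P₂O₅: 0.1·a + 0.145·b = 150.8
From row1: a = (130.14 − 0.28·b) / 0.07.
Into row2: 0.1·(130.14 − 0.28·b)/0.07 + 0.145·b = 150.8 → b = 137.703, a = 1308.33.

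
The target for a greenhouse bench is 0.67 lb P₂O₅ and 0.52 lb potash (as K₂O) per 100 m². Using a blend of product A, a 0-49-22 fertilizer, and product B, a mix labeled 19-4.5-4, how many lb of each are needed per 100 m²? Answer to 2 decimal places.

0.35 lb product A, 11.07 lb product B

Per-100 m² balance (a = product A, b = product B):
P₂O₅: 0.49·a + 0.045·b = 0.67
K₂O: 0.22·a + 0.04·b = 0.52
Eliminate a: (row1) − 0.49/0.22·(row2) → -0.0440909·b = -0.488182, so b = 11.0722.
Back-substitute: a = (0.67 − 0.045·11.0722) / 0.49 = 0.350515.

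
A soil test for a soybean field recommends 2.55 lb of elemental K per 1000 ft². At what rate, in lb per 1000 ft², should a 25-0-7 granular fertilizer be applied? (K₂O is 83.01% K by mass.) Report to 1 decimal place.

As K₂O: 2.55 / 0.8301 = 3.07192 lb per 1000 ft².
Product per 1000 ft² = 3.07192 / 7% = 43.8846 lb.

43.9 lb of product per thousand sq ft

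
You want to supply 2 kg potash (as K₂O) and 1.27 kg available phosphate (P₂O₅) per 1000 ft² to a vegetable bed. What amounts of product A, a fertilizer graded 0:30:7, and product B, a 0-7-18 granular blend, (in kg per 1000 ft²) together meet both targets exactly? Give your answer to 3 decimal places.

1.804 kg product A, 10.409 kg product B

Per-1000 ft² balance (a = product A, b = product B):
K₂O: 0.07·a + 0.18·b = 2
P₂O₅: 0.3·a + 0.07·b = 1.27
Eliminate b: (row1) − 0.18/0.07·(row2) → -0.701429·a = -1.26571, so a = 1.80448.
Then b = (1.27 − 0.3·1.80448) / 0.07 = 10.4094.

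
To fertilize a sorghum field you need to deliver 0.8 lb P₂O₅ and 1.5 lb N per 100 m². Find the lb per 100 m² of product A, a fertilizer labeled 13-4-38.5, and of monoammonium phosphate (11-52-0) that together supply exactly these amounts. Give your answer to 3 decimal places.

10.949 lb product A, 0.696 lb monoammonium phosphate

Per-100 m² balance (a = product A, b = monoammonium phosphate):
P₂O₅: 0.04·a + 0.52·b = 0.8
N: 0.13·a + 0.11·b = 1.5
Solving simultaneously: a = 10.9494, b = 0.696203.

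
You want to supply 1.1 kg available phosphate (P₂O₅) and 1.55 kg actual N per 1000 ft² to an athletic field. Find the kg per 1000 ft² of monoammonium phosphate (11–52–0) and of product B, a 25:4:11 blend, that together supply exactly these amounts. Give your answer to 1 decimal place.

1.7 kg monoammonium phosphate, 5.5 kg product B

Let a = kg of monoammonium phosphate, b = kg of product B (per 1000 ft²).
P₂O₅: 0.52·a + 0.04·b = 1.1
N: 0.11·a + 0.25·b = 1.55
Eliminate a: (row1) − 0.52/0.11·(row2) → -1.14182·b = -6.22727, so b = 5.45382.
Back-substitute: a = (1.1 − 0.04·5.45382) / 0.52 = 1.69586.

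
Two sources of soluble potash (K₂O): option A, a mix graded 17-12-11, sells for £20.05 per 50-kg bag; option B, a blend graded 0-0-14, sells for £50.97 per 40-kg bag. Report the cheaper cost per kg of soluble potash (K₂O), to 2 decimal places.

£3.65 per kg K₂O (option A)

option A: K₂O per bag = 50 × 11% = 5.5 kg; cost = 20.05 / 5.5 = £3.6455/kg K₂O.
option B: K₂O per bag = 40 × 14% = 5.6 kg; cost = 50.97 / 5.6 = £9.1018/kg K₂O.
option A is cheaper.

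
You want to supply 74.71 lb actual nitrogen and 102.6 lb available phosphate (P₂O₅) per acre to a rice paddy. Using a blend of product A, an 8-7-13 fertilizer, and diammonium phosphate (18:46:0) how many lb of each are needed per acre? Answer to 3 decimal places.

With a, b = lb per acre of product A and diammonium phosphate:
N: 0.08·a + 0.18·b = 74.71
P₂O₅: 0.07·a + 0.46·b = 102.6
Eliminate b: (row1) − 0.18/0.46·(row2) → 0.0526087·a = 34.5622, so a = 656.9669.
Then b = (102.6 − 0.07·656.9669) / 0.46 = 123.0702.

656.967 lb product A, 123.070 lb diammonium phosphate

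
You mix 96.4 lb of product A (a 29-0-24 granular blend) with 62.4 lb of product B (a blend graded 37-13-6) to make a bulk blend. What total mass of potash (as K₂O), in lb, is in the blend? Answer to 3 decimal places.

K₂O mass = 24%×96.4 + 6%×62.4 = 26.88 lb.

26.880 lb K₂O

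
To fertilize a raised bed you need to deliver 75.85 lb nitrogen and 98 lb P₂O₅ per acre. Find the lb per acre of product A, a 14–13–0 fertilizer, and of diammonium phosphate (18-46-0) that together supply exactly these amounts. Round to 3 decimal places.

420.756 lb product A, 94.134 lb diammonium phosphate

Let a = lb of product A, b = lb of diammonium phosphate (per acre).
N: 0.14·a + 0.18·b = 75.85
P₂O₅: 0.13·a + 0.46·b = 98
Eliminate b: (row1) − 0.18/0.46·(row2) → 0.0891304·a = 37.5022, so a = 420.7561.
Then b = (98 − 0.13·420.7561) / 0.46 = 94.1341.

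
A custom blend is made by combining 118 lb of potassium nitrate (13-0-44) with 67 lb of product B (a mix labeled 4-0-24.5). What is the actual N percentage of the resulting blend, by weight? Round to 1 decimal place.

Total mass = 118 + 67 = 185 lb.
N mass = 13%×118 + 4%×67 = 18.02 lb.
% N = 18.02 / 185 = 9.74054%.

9.7% N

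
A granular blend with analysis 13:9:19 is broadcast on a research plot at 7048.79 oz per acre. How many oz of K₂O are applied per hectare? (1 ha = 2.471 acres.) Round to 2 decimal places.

3309.34 oz K₂O per hectare

K₂O per acre = 7048.79 × 19% = 1339.27 oz.
Convert to per hectare: 1339.27 × 2.471 = 3309.336 oz.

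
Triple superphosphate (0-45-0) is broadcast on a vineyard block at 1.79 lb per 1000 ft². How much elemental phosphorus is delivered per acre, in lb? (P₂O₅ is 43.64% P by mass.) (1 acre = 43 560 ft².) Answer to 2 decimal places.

P₂O₅ per 1000 ft² = 1.79 × 45% = 0.8055 lb.
Elemental P = 0.8055 × 0.4364 = 0.35152 lb per 1000 ft².
Convert to per acre: 0.35152 × 43.56 = 15.3122 lb.

15.31 lb P per acre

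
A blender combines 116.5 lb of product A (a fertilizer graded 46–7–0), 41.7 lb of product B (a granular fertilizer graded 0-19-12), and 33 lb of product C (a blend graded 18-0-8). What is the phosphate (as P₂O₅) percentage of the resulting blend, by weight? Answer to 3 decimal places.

8.409% P₂O₅

Total mass = 116.5 + 41.7 + 33 = 191.2 lb.
P₂O₅ mass = 7%×116.5 + 19%×41.7 + 0%×33 = 16.078 lb.
% P₂O₅ = 16.078 / 191.2 = 8.408996%.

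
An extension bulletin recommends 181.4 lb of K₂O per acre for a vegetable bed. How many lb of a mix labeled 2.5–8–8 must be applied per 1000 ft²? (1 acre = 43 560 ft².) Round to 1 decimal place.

52.1 lb of product per thousand sq ft

Product per acre = 181.4 / 8% = 2267.5 lb.
Convert to per 1000 ft²: 2267.5 × 0.0229568 = 52.0546 lb.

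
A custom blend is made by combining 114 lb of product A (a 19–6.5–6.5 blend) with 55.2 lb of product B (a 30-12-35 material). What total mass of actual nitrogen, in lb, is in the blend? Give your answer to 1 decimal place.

38.2 lb N

N mass = 19%×114 + 30%×55.2 = 38.22 lb.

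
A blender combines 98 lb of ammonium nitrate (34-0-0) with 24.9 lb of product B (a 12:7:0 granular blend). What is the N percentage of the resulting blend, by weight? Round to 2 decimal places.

29.54% N

Total mass = 98 + 24.9 = 122.9 lb.
N mass = 34%×98 + 12%×24.9 = 36.308 lb.
% N = 36.308 / 122.9 = 29.5427%.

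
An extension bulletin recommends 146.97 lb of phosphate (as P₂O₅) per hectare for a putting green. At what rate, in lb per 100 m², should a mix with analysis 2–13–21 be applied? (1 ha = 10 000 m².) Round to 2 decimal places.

11.31 lb of product per hundred sq m

Product per hectare = 146.97 / 13% = 1130.54 lb.
Convert to per 100 m²: 1130.54 × 0.01 = 11.3054 lb.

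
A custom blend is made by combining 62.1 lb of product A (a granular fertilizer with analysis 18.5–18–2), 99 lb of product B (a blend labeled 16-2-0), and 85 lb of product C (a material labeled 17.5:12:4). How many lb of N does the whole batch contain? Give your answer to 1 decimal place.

N mass = 18.5%×62.1 + 16%×99 + 17.5%×85 = 42.2035 lb.

42.2 lb N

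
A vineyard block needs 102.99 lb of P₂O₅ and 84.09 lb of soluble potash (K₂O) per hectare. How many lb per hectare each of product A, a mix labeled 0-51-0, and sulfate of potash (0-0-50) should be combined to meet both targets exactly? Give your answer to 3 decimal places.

201.941 lb product A, 168.180 lb sulfate of potash

Let a = lb of product A, b = lb of sulfate of potash (per hectare).
P₂O₅: 0.51·a + 0·b = 102.99
K₂O: 0·a + 0.5·b = 84.09
Solving simultaneously: a = 201.9412, b = 168.18.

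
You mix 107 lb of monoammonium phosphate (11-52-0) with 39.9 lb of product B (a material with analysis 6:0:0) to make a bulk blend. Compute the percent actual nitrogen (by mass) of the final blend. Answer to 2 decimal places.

Total mass = 107 + 39.9 = 146.9 lb.
N mass = 11%×107 + 6%×39.9 = 14.164 lb.
% N = 14.164 / 146.9 = 9.64193%.

9.64% N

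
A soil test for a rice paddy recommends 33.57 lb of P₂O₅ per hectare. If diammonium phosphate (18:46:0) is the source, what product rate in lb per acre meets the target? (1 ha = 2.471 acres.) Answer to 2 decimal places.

29.53 lb of product per acre

Product per hectare = 33.57 / 46% = 72.9783 lb.
Convert to per acre: 72.9783 × 0.404694 = 29.5339 lb.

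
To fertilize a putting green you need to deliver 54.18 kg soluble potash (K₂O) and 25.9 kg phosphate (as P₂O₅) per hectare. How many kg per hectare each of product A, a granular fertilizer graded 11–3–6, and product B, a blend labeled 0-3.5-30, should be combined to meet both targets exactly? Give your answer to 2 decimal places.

Let a = kg of product A, b = kg of product B (per hectare).
K₂O: 0.06·a + 0.3·b = 54.18
P₂O₅: 0.03·a + 0.035·b = 25.9
Eliminate b: (row1) − 0.3/0.035·(row2) → -0.197143·a = -167.82, so a = 851.261.
Then b = (25.9 − 0.03·851.261) / 0.035 = 10.3478.

851.26 kg product A, 10.35 kg product B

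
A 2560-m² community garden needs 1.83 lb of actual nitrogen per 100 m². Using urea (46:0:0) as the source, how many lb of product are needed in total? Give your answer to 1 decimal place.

101.8 lb

Product per 100 m² = 1.83 / 46% = 3.97826 lb.
Total product = 3.97826 × 2560 / 100 = 101.843 lb.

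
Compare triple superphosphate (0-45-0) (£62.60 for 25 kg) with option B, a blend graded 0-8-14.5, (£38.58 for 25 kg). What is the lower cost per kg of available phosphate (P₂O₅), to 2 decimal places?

triple superphosphate: P₂O₅ per bag = 25 × 45% = 11.25 kg; cost = 62.60 / 11.25 = £5.5644/kg P₂O₅.
option B: P₂O₅ per bag = 25 × 8% = 2 kg; cost = 38.58 / 2 = £19.2900/kg P₂O₅.
triple superphosphate is cheaper.

£5.56 per kg P₂O₅ (triple superphosphate)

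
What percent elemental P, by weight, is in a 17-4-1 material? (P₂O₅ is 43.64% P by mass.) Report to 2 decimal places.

%P = 4 × 0.4364 = 1.7456%.

1.75% P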